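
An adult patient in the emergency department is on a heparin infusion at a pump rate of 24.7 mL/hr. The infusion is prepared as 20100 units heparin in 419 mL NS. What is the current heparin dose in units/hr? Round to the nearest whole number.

Concentration = 20100 units ÷ 419 mL = 47.97136 units/mL
Drug rate = 24.7 mL/hr × 47.97136 units/mL = 1184.893 units/hr

1185 units/hr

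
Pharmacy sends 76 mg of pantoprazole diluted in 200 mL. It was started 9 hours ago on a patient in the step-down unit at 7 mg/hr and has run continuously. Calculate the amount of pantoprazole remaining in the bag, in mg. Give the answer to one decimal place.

13.0 mg

Concentration = 76 mg ÷ 200 mL = 0.38 mg/mL
Rate = 7 mg/hr ÷ 0.38 mg/mL = 18.42105 mL/hr
Volume infused = 18.42105 mL/hr × 9 hr = 165.7895 mL
Volume remaining = 200 − 165.7895 = 34.21053 mL
Drug remaining = 34.21053 mL × 0.38 mg/mL = 13 mg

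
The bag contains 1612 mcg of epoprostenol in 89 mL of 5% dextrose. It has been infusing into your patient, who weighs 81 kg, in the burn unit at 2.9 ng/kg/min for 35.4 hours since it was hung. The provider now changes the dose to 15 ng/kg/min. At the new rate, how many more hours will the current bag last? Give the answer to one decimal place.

Initial rate:
Dose = 2.9 ng/kg/min × 81 kg = 234.9 ng/min
234.9 ng/min × 60 min/hr = 14094 ng/hr
Concentration = 1612 mcg ÷ 89 mL = 18.11236 mcg/mL = 18112.36 ng/mL
Rate = 14094 ng/hr ÷ 18112.36 ng/mL = 0.7781427 mL/hr
Volume infused so far = 0.7781427 mL/hr × 35.4 hr = 27.54625 mL
Volume remaining = 89 − 27.54625 = 61.45375 mL
New rate:
Dose = 15 ng/kg/min × 81 kg = 1215 ng/min
1215 ng/min × 60 min/hr = 72900 ng/hr
Rate = 72900 ng/hr ÷ 18112.36 ng/mL = 4.024876 mL/hr
Time remaining = 61.45375 mL ÷ 4.024876 mL/hr = 15.26848 hr

15.3 hours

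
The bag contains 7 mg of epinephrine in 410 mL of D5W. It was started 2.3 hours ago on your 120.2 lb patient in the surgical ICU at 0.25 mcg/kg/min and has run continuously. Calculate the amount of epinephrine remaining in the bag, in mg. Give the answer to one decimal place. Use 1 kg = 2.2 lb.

Weight = 120.2 lb ÷ 2.2 lb/kg = 54.63636 kg
Dose = 0.25 mcg/kg/min × 54.63636 kg = 13.65909 mcg/min
13.65909 mcg/min × 60 min/hr = 819.5455 mcg/hr
Concentration = 7 mg ÷ 410 mL = 0.01707317 mg/mL = 17.07317 mcg/mL
Rate = 819.5455 mcg/hr ÷ 17.07317 mcg/mL = 48.00195 mL/hr
Volume infused = 48.00195 mL/hr × 2.3 hr = 110.4045 mL
Volume remaining = 410 − 110.4045 = 299.5955 mL
Drug remaining = 299.5955 mL × 17.07317 mcg/mL = 5115.045 mcg = 5.115045 mg

5.1 mg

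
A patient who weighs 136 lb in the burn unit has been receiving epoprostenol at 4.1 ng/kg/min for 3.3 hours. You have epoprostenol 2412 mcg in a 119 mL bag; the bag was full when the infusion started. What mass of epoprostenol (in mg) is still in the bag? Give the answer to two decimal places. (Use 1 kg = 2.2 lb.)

Weight = 136 lb ÷ 2.2 lb/kg = 61.81818 kg
Dose = 4.1 ng/kg/min × 61.81818 kg = 253.4545 ng/min
253.4545 ng/min × 60 min/hr = 15207.27 ng/hr
Concentration = 2412 mcg ÷ 119 mL = 20.26891 mcg/mL = 20268.91 ng/mL
Rate = 15207.27 ng/hr ÷ 20268.91 ng/mL = 0.7502759 mL/hr
Volume infused = 0.7502759 mL/hr × 3.3 hr = 2.47591 mL
Volume remaining = 119 − 2.47591 = 116.5241 mL
Drug remaining = 116.5241 mL × 20268.91 ng/mL = 2361816 ng = 2.361816 mg

2.36 mg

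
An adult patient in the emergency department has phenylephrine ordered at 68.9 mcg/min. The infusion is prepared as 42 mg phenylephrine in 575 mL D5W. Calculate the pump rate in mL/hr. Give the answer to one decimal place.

56.6 mL/hr

68.9 mcg/min × 60 min/hr = 4134 mcg/hr
Concentration = 42 mg ÷ 575 mL = 0.07304348 mg/mL = 73.04348 mcg/mL
Rate = 4134 mcg/hr ÷ 73.04348 mcg/mL = 56.59643 mL/hr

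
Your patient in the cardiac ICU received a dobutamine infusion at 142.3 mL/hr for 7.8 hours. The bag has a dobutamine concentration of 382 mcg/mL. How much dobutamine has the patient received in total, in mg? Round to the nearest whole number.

Drug rate = 142.3 mL/hr × 382 mcg/mL = 54358.6 mcg/hr
Total = 54358.6 mcg/hr × 7.8 hr = 423997.1 mcg = 423.9971 mg

424 mg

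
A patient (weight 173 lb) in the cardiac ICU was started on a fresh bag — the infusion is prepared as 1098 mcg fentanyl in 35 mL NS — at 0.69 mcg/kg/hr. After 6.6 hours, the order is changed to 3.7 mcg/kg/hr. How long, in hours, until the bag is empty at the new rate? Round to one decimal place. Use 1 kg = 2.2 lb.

Initial rate:
Weight = 173 lb ÷ 2.2 lb/kg = 78.63636 kg
Dose = 0.69 mcg/kg/hr × 78.63636 kg = 54.25909 mcg/hr
Concentration = 1098 mcg ÷ 35 mL = 31.37143 mcg/mL
Rate = 54.25909 mcg/hr ÷ 31.37143 mcg/mL = 1.72957 mL/hr
Volume infused so far = 1.72957 mL/hr × 6.6 hr = 11.41516 mL
Volume remaining = 35 − 11.41516 = 23.58484 mL
New rate:
Dose = 3.7 mcg/kg/hr × 78.63636 kg = 290.9545 mcg/hr
Rate = 290.9545 mcg/hr ÷ 31.37143 mcg/mL = 9.274507 mL/hr
Time remaining = 23.58484 mL ÷ 9.274507 mL/hr = 2.542975 hr

2.5 hours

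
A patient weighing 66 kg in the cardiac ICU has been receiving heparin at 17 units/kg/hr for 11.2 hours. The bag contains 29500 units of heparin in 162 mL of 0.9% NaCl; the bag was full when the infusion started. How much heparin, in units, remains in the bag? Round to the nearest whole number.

16934 units

Dose = 17 units/kg/hr × 66 kg = 1122 units/hr
Concentration = 29500 units ÷ 162 mL = 182.0988 units/mL
Rate = 1122 units/hr ÷ 182.0988 units/mL = 6.161492 mL/hr
Volume infused = 6.161492 mL/hr × 11.2 hr = 69.00871 mL
Volume remaining = 162 − 69.00871 = 92.99129 mL
Drug remaining = 92.99129 mL × 182.0988 units/mL = 16933.6 units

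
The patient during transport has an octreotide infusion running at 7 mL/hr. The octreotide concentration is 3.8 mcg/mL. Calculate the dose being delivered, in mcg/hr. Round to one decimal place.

26.6 mcg/hr

Drug rate = 7 mL/hr × 3.8 mcg/mL = 26.6 mcg/hr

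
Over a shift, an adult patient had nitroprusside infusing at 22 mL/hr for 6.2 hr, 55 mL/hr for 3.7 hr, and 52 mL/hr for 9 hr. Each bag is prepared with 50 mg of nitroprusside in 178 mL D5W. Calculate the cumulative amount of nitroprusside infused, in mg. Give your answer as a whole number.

Concentration = 50 mg ÷ 178 mL = 0.2808989 mg/mL
Stage 1: 22 mL/hr × 6.2 hr = 136.4 mL → 136.4 mL × 0.2808989 mg/mL = 38.31461 mg
Stage 2: 55 mL/hr × 3.7 hr = 203.5 mL → 203.5 mL × 0.2808989 mg/mL = 57.16292 mg
Stage 3: 52 mL/hr × 9 hr = 468 mL → 468 mL × 0.2808989 mg/mL = 131.4607 mg
Total = 38.31461 + 57.16292 + 131.4607 = 226.9382 mg

227 mg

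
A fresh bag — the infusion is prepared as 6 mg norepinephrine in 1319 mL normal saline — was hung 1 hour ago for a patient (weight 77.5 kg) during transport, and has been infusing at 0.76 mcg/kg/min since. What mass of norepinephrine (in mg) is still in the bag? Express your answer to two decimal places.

Dose = 0.76 mcg/kg/min × 77.5 kg = 58.9 mcg/min
58.9 mcg/min × 60 min/hr = 3534 mcg/hr
Concentration = 6 mg ÷ 1319 mL = 0.004548901 mg/mL = 4.548901 mcg/mL
Rate = 3534 mcg/hr ÷ 4.548901 mcg/mL = 776.891 mL/hr
Volume infused = 776.891 mL/hr × 1 hr = 776.891 mL
Volume remaining = 1319 − 776.891 = 542.109 mL
Drug remaining = 542.109 mL × 4.548901 mcg/mL = 2466 mcg = 2.466 mg

2.47 mg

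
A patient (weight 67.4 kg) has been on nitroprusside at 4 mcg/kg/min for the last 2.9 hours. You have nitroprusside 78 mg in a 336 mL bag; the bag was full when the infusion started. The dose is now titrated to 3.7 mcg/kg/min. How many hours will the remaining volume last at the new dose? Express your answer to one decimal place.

2.1 hours

Initial rate:
Dose = 4 mcg/kg/min × 67.4 kg = 269.6 mcg/min
269.6 mcg/min × 60 min/hr = 16176 mcg/hr
Concentration = 78 mg ÷ 336 mL = 0.2321429 mg/mL = 232.1429 mcg/mL
Rate = 16176 mcg/hr ÷ 232.1429 mcg/mL = 69.68123 mL/hr
Volume infused so far = 69.68123 mL/hr × 2.9 hr = 202.0756 mL
Volume remaining = 336 − 202.0756 = 133.9244 mL
New rate:
Dose = 3.7 mcg/kg/min × 67.4 kg = 249.38 mcg/min
249.38 mcg/min × 60 min/hr = 14962.8 mcg/hr
Rate = 14962.8 mcg/hr ÷ 232.1429 mcg/mL = 64.45514 mL/hr
Time remaining = 133.9244 mL ÷ 64.45514 mL/hr = 2.077793 hr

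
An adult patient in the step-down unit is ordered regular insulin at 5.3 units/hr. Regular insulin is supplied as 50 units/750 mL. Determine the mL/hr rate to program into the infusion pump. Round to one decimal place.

Concentration = 50 units ÷ 750 mL = 0.06666667 units/mL
Rate = 5.3 units/hr ÷ 0.06666667 units/mL = 79.5 mL/hr

79.5 mL/hr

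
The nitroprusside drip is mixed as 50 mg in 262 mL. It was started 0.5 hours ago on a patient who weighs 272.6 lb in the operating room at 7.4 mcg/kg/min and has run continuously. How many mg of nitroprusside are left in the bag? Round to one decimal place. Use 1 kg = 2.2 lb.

Weight = 272.6 lb ÷ 2.2 lb/kg = 123.9091 kg
Dose = 7.4 mcg/kg/min × 123.9091 kg = 916.9273 mcg/min
916.9273 mcg/min × 60 min/hr = 55015.64 mcg/hr
Concentration = 50 mg ÷ 262 mL = 0.1908397 mg/mL = 190.8397 mcg/mL
Rate = 55015.64 mcg/hr ÷ 190.8397 mcg/mL = 288.2819 mL/hr
Volume infused = 288.2819 mL/hr × 0.5 hr = 144.141 mL
Volume remaining = 262 − 144.141 = 117.859 mL
Drug remaining = 117.859 mL × 190.8397 mcg/mL = 22492.18 mcg = 22.49218 mg

22.5 mg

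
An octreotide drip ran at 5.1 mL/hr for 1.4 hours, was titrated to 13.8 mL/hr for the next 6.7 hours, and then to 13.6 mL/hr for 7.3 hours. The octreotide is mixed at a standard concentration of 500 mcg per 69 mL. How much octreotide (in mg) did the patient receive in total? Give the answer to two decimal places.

Concentration = 500 mcg ÷ 69 mL = 7.246377 mcg/mL
Stage 1: 5.1 mL/hr × 1.4 hr = 7.14 mL → 7.14 mL × 7.246377 mcg/mL = 51.73913 mcg
Stage 2: 13.8 mL/hr × 6.7 hr = 92.46 mL → 92.46 mL × 7.246377 mcg/mL = 670 mcg
Stage 3: 13.6 mL/hr × 7.3 hr = 99.28 mL → 99.28 mL × 7.246377 mcg/mL = 719.4203 mcg
Total = 51.73913 + 670 + 719.4203 = 1441.159 mcg = 1.441159 mg

1.44 mg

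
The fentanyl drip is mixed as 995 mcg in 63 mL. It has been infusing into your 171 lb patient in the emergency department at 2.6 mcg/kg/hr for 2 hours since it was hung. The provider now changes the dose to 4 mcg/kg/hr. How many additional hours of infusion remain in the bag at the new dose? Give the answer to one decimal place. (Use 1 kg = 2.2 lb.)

1.9 hours

Initial rate:
Weight = 171 lb ÷ 2.2 lb/kg = 77.72727 kg
Dose = 2.6 mcg/kg/hr × 77.72727 kg = 202.0909 mcg/hr
Concentration = 995 mcg ÷ 63 mL = 15.79365 mcg/mL
Rate = 202.0909 mcg/hr ÷ 15.79365 mcg/mL = 12.79571 mL/hr
Volume infused so far = 12.79571 mL/hr × 2 hr = 25.59141 mL
Volume remaining = 63 − 25.59141 = 37.40859 mL
New rate:
Dose = 4 mcg/kg/hr × 77.72727 kg = 310.9091 mcg/hr
Rate = 310.9091 mcg/hr ÷ 15.79365 mcg/mL = 19.6857 mL/hr
Time remaining = 37.40859 mL ÷ 19.6857 mL/hr = 1.900292 hr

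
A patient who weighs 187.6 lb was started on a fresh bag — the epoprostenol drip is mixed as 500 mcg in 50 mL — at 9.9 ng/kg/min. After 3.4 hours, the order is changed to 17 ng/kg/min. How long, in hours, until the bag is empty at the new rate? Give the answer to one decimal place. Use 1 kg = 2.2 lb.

3.8 hours

Initial rate:
Weight = 187.6 lb ÷ 2.2 lb/kg = 85.27273 kg
Dose = 9.9 ng/kg/min × 85.27273 kg = 844.2 ng/min
844.2 ng/min × 60 min/hr = 50652 ng/hr
Concentration = 500 mcg ÷ 50 mL = 10 mcg/mL = 10000 ng/mL
Rate = 50652 ng/hr ÷ 10000 ng/mL = 5.0652 mL/hr
Volume infused so far = 5.0652 mL/hr × 3.4 hr = 17.22168 mL
Volume remaining = 50 − 17.22168 = 32.77832 mL
New rate:
Dose = 17 ng/kg/min × 85.27273 kg = 1449.636 ng/min
1449.636 ng/min × 60 min/hr = 86978.18 ng/hr
Rate = 86978.18 ng/hr ÷ 10000 ng/mL = 8.697818 mL/hr
Time remaining = 32.77832 mL ÷ 8.697818 mL/hr = 3.768568 hr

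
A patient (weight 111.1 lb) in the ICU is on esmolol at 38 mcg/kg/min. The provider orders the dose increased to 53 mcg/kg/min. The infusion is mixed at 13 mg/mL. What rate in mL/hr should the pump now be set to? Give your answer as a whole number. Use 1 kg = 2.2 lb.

Weight = 111.1 lb ÷ 2.2 lb/kg = 50.5 kg
Dose = 53 mcg/kg/min × 50.5 kg = 2676.5 mcg/min
2676.5 mcg/min × 60 min/hr = 160590 mcg/hr
Concentration = 13 mg/mL = 13000 mcg/mL
Rate = 160590 mcg/hr ÷ 13000 mcg/mL = 12.35308 mL/hr

12 mL/hr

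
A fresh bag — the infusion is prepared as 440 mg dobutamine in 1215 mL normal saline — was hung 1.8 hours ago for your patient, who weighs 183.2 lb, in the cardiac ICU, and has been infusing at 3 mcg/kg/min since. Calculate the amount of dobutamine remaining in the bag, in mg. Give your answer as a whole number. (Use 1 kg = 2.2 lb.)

Weight = 183.2 lb ÷ 2.2 lb/kg = 83.27273 kg
Dose = 3 mcg/kg/min × 83.27273 kg = 249.8182 mcg/min
249.8182 mcg/min × 60 min/hr = 14989.09 mcg/hr
Concentration = 440 mg ÷ 1215 mL = 0.3621399 mg/mL = 362.1399 mcg/mL
Rate = 14989.09 mcg/hr ÷ 362.1399 mcg/mL = 41.39033 mL/hr
Volume infused = 41.39033 mL/hr × 1.8 hr = 74.5026 mL
Volume remaining = 1215 − 74.5026 = 1140.497 mL
Drug remaining = 1140.497 mL × 362.1399 mcg/mL = 413019.6 mcg = 413.0196 mg

413 mg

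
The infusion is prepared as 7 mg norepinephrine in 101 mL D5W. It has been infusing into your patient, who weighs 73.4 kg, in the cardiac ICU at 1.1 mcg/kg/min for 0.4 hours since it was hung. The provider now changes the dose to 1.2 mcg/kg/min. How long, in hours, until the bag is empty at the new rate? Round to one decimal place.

Initial rate:
Dose = 1.1 mcg/kg/min × 73.4 kg = 80.74 mcg/min
80.74 mcg/min × 60 min/hr = 4844.4 mcg/hr
Concentration = 7 mg ÷ 101 mL = 0.06930693 mg/mL = 69.30693 mcg/mL
Rate = 4844.4 mcg/hr ÷ 69.30693 mcg/mL = 69.89777 mL/hr
Volume infused so far = 69.89777 mL/hr × 0.4 hr = 27.95911 mL
Volume remaining = 101 − 27.95911 = 73.04089 mL
New rate:
Dose = 1.2 mcg/kg/min × 73.4 kg = 88.08 mcg/min
88.08 mcg/min × 60 min/hr = 5284.8 mcg/hr
Rate = 5284.8 mcg/hr ÷ 69.30693 mcg/mL = 76.25211 mL/hr
Time remaining = 73.04089 mL ÷ 76.25211 mL/hr = 0.9578868 hr

1.0 hours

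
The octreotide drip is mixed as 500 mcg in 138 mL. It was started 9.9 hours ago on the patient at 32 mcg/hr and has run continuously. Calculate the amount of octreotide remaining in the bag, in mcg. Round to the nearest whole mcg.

Concentration = 500 mcg ÷ 138 mL = 3.623188 mcg/mL
Rate = 32 mcg/hr ÷ 3.623188 mcg/mL = 8.832 mL/hr
Volume infused = 8.832 mL/hr × 9.9 hr = 87.4368 mL
Volume remaining = 138 − 87.4368 = 50.5632 mL
Drug remaining = 50.5632 mL × 3.623188 mcg/mL = 183.2 mcg

183 mcg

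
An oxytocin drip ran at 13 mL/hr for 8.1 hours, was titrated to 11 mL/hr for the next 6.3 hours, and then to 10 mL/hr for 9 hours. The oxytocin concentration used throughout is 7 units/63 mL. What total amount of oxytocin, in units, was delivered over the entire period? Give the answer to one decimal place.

Concentration = 7 units ÷ 63 mL = 0.1111111 units/mL
Stage 1: 13 mL/hr × 8.1 hr = 105.3 mL → 105.3 mL × 0.1111111 units/mL = 11.7 units
Stage 2: 11 mL/hr × 6.3 hr = 69.3 mL → 69.3 mL × 0.1111111 units/mL = 7.7 units
Stage 3: 10 mL/hr × 9 hr = 90 mL → 90 mL × 0.1111111 units/mL = 10 units
Total = 11.7 + 7.7 + 10 = 29.4 units

29.4 units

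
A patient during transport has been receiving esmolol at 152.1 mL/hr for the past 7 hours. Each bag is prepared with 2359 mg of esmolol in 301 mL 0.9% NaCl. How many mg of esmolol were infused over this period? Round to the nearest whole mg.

Concentration = 2359 mg ÷ 301 mL = 7.837209 mg/mL = 7837.209 mcg/mL
Drug rate = 152.1 mL/hr × 7837.209 mcg/mL = 1192040 mcg/hr
Total = 1192040 mcg/hr × 7 hr = 8344277 mcg = 8344.277 mg

8344 mg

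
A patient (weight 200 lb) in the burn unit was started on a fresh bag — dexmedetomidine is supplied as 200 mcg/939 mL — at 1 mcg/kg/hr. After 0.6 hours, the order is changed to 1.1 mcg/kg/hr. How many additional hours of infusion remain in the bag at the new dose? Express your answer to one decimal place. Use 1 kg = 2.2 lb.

Initial rate:
Weight = 200 lb ÷ 2.2 lb/kg = 90.90909 kg
Dose = 1 mcg/kg/hr × 90.90909 kg = 90.90909 mcg/hr
Concentration = 200 mcg ÷ 939 mL = 0.2129925 mcg/mL
Rate = 90.90909 mcg/hr ÷ 0.2129925 mcg/mL = 426.8182 mL/hr
Volume infused so far = 426.8182 mL/hr × 0.6 hr = 256.0909 mL
Volume remaining = 939 − 256.0909 = 682.9091 mL
New rate:
Dose = 1.1 mcg/kg/hr × 90.90909 kg = 100 mcg/hr
Rate = 100 mcg/hr ÷ 0.2129925 mcg/mL = 469.5 mL/hr
Time remaining = 682.9091 mL ÷ 469.5 mL/hr = 1.454545 hr

1.5 hours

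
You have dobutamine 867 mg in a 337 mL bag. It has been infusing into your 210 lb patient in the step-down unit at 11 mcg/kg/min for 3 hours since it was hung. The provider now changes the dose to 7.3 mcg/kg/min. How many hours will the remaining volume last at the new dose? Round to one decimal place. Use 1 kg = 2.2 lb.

Initial rate:
Weight = 210 lb ÷ 2.2 lb/kg = 95.45455 kg
Dose = 11 mcg/kg/min × 95.45455 kg = 1050 mcg/min
1050 mcg/min × 60 min/hr = 63000 mcg/hr
Concentration = 867 mg ÷ 337 mL = 2.5727 mg/mL = 2572.7 mcg/mL
Rate = 63000 mcg/hr ÷ 2572.7 mcg/mL = 24.48789 mL/hr
Volume infused so far = 24.48789 mL/hr × 3 hr = 73.46367 mL
Volume remaining = 337 − 73.46367 = 263.5363 mL
New rate:
Dose = 7.3 mcg/kg/min × 95.45455 kg = 696.8182 mcg/min
696.8182 mcg/min × 60 min/hr = 41809.09 mcg/hr
Rate = 41809.09 mcg/hr ÷ 2572.7 mcg/mL = 16.25105 mL/hr
Time remaining = 263.5363 mL ÷ 16.25105 mL/hr = 16.21657 hr

16.2 hours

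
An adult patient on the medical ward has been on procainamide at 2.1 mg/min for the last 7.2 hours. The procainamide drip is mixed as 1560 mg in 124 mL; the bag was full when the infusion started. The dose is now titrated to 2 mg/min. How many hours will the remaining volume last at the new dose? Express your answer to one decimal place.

5.4 hours

Initial rate:
2.1 mg/min × 60 min/hr = 126 mg/hr
Concentration = 1560 mg ÷ 124 mL = 12.58065 mg/mL
Rate = 126 mg/hr ÷ 12.58065 mg/mL = 10.01538 mL/hr
Volume infused so far = 10.01538 mL/hr × 7.2 hr = 72.11077 mL
Volume remaining = 124 − 72.11077 = 51.88923 mL
New rate:
2 mg/min × 60 min/hr = 120 mg/hr
Rate = 120 mg/hr ÷ 12.58065 mg/mL = 9.538462 mL/hr
Time remaining = 51.88923 mL ÷ 9.538462 mL/hr = 5.44 hr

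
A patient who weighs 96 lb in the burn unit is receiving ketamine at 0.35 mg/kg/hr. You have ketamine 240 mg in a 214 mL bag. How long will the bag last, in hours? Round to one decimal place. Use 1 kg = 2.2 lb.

15.7 hours

Weight = 96 lb ÷ 2.2 lb/kg = 43.63636 kg
Dose = 0.35 mg/kg/hr × 43.63636 kg = 15.27273 mg/hr
Concentration = 240 mg ÷ 214 mL = 1.121495 mg/mL
Rate = 15.27273 mg/hr ÷ 1.121495 mg/mL = 13.61818 mL/hr
Duration = 214 mL ÷ 13.61818 mL/hr = 15.71429 hr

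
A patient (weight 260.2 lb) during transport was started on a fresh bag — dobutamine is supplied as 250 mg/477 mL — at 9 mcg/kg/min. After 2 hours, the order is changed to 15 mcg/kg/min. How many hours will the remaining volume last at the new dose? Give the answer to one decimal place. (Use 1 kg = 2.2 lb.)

1.1 hours

Initial rate:
Weight = 260.2 lb ÷ 2.2 lb/kg = 118.2727 kg
Dose = 9 mcg/kg/min × 118.2727 kg = 1064.455 mcg/min
1064.455 mcg/min × 60 min/hr = 63867.27 mcg/hr
Concentration = 250 mg ÷ 477 mL = 0.524109 mg/mL = 524.109 mcg/mL
Rate = 63867.27 mcg/hr ÷ 524.109 mcg/mL = 121.8588 mL/hr
Volume infused so far = 121.8588 mL/hr × 2 hr = 243.7175 mL
Volume remaining = 477 − 243.7175 = 233.2825 mL
New rate:
Dose = 15 mcg/kg/min × 118.2727 kg = 1774.091 mcg/min
1774.091 mcg/min × 60 min/hr = 106445.5 mcg/hr
Rate = 106445.5 mcg/hr ÷ 524.109 mcg/mL = 203.0979 mL/hr
Time remaining = 233.2825 mL ÷ 203.0979 mL/hr = 1.148621 hr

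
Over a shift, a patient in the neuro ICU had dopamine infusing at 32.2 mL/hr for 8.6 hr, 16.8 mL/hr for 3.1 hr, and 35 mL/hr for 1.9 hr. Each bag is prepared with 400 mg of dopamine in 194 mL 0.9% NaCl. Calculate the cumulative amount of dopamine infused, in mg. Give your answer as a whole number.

Concentration = 400 mg ÷ 194 mL = 2.061856 mg/mL
Stage 1: 32.2 mL/hr × 8.6 hr = 276.92 mL → 276.92 mL × 2.061856 mg/mL = 570.9691 mg
Stage 2: 16.8 mL/hr × 3.1 hr = 52.08 mL → 52.08 mL × 2.061856 mg/mL = 107.3814 mg
Stage 3: 35 mL/hr × 1.9 hr = 66.5 mL → 66.5 mL × 2.061856 mg/mL = 137.1134 mg
Total = 570.9691 + 107.3814 + 137.1134 = 815.4639 mg

815 mg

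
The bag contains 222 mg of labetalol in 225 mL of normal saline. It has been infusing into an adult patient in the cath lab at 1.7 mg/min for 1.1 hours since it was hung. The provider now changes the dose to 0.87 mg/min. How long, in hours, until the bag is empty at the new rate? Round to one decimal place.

Initial rate:
1.7 mg/min × 60 min/hr = 102 mg/hr
Concentration = 222 mg ÷ 225 mL = 0.9866667 mg/mL
Rate = 102 mg/hr ÷ 0.9866667 mg/mL = 103.3784 mL/hr
Volume infused so far = 103.3784 mL/hr × 1.1 hr = 113.7162 mL
Volume remaining = 225 − 113.7162 = 111.2838 mL
New rate:
0.87 mg/min × 60 min/hr = 52.2 mg/hr
Rate = 52.2 mg/hr ÷ 0.9866667 mg/mL = 52.90541 mL/hr
Time remaining = 111.2838 mL ÷ 52.90541 mL/hr = 2.103448 hr

2.1 hours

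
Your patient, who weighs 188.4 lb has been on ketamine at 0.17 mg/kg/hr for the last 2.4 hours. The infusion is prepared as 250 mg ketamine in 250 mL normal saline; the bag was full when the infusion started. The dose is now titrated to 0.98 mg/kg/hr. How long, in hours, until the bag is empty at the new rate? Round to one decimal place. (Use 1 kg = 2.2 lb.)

Initial rate:
Weight = 188.4 lb ÷ 2.2 lb/kg = 85.63636 kg
Dose = 0.17 mg/kg/hr × 85.63636 kg = 14.55818 mg/hr
Concentration = 250 mg ÷ 250 mL = 1 mg/mL
Rate = 14.55818 mg/hr ÷ 1 mg/mL = 14.55818 mL/hr
Volume infused so far = 14.55818 mL/hr × 2.4 hr = 34.93964 mL
Volume remaining = 250 − 34.93964 = 215.0604 mL
New rate:
Dose = 0.98 mg/kg/hr × 85.63636 kg = 83.92364 mg/hr
Rate = 83.92364 mg/hr ÷ 1 mg/mL = 83.92364 mL/hr
Time remaining = 215.0604 mL ÷ 83.92364 mL/hr = 2.562572 hr

2.6 hours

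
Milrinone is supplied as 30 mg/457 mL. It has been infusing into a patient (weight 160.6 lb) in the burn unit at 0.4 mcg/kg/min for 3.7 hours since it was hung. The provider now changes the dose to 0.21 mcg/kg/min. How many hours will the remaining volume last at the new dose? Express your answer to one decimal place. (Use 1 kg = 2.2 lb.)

Initial rate:
Weight = 160.6 lb ÷ 2.2 lb/kg = 73 kg
Dose = 0.4 mcg/kg/min × 73 kg = 29.2 mcg/min
29.2 mcg/min × 60 min/hr = 1752 mcg/hr
Concentration = 30 mg ÷ 457 mL = 0.06564551 mg/mL = 65.64551 mcg/mL
Rate = 1752 mcg/hr ÷ 65.64551 mcg/mL = 26.6888 mL/hr
Volume infused so far = 26.6888 mL/hr × 3.7 hr = 98.74856 mL
Volume remaining = 457 − 98.74856 = 358.2514 mL
New rate:
Dose = 0.21 mcg/kg/min × 73 kg = 15.33 mcg/min
15.33 mcg/min × 60 min/hr = 919.8 mcg/hr
Rate = 919.8 mcg/hr ÷ 65.64551 mcg/mL = 14.01162 mL/hr
Time remaining = 358.2514 mL ÷ 14.01162 mL/hr = 25.56817 hr

25.6 hours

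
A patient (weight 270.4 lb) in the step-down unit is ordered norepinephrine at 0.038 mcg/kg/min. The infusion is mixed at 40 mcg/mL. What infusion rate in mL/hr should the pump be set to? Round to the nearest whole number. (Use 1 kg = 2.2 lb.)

Weight = 270.4 lb ÷ 2.2 lb/kg = 122.9091 kg
Dose = 0.038 mcg/kg/min × 122.9091 kg = 4.670545 mcg/min
4.670545 mcg/min × 60 min/hr = 280.2327 mcg/hr
Rate = 280.2327 mcg/hr ÷ 40 mcg/mL = 7.005818 mL/hr

7 mL/hr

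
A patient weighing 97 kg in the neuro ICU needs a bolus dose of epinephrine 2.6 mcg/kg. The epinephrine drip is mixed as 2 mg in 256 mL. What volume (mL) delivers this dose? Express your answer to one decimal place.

32.3 mL

Dose = 2.6 mcg/kg × 97 kg = 252.2 mcg
Concentration = 2 mg ÷ 256 mL = 0.0078125 mg/mL = 7.8125 mcg/mL
Volume = 252.2 mcg ÷ 7.8125 mcg/mL = 32.2816 mL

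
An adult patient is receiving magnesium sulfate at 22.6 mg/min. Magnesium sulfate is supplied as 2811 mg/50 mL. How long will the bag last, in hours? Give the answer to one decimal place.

22.6 mg/min × 60 min/hr = 1356 mg/hr
Concentration = 2811 mg ÷ 50 mL = 56.22 mg/mL
Rate = 1356 mg/hr ÷ 56.22 mg/mL = 24.11953 mL/hr
Duration = 50 mL ÷ 24.11953 mL/hr = 2.073009 hr

2.1 hours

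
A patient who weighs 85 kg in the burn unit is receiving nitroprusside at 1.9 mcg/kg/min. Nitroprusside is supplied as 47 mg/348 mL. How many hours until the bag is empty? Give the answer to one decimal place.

Dose = 1.9 mcg/kg/min × 85 kg = 161.5 mcg/min
161.5 mcg/min × 60 min/hr = 9690 mcg/hr
Concentration = 47 mg ÷ 348 mL = 0.1350575 mg/mL = 135.0575 mcg/mL
Rate = 9690 mcg/hr ÷ 135.0575 mcg/mL = 71.74723 mL/hr
Duration = 348 mL ÷ 71.74723 mL/hr = 4.850361 hr

4.9 hours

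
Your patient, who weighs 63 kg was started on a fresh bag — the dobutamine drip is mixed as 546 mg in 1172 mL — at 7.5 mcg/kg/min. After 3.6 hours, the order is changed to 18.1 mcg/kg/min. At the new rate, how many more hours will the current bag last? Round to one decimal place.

Initial rate:
Dose = 7.5 mcg/kg/min × 63 kg = 472.5 mcg/min
472.5 mcg/min × 60 min/hr = 28350 mcg/hr
Concentration = 546 mg ÷ 1172 mL = 0.4658703 mg/mL = 465.8703 mcg/mL
Rate = 28350 mcg/hr ÷ 465.8703 mcg/mL = 60.85385 mL/hr
Volume infused so far = 60.85385 mL/hr × 3.6 hr = 219.0738 mL
Volume remaining = 1172 − 219.0738 = 952.9262 mL
New rate:
Dose = 18.1 mcg/kg/min × 63 kg = 1140.3 mcg/min
1140.3 mcg/min × 60 min/hr = 68418 mcg/hr
Rate = 68418 mcg/hr ÷ 465.8703 mcg/mL = 146.8606 mL/hr
Time remaining = 952.9262 mL ÷ 146.8606 mL/hr = 6.488643 hr

6.5 hours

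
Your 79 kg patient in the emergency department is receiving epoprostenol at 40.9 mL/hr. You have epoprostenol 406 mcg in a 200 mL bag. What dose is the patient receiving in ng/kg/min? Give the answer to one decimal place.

17.5 ng/kg/min

Concentration = 406 mcg ÷ 200 mL = 2.03 mcg/mL = 2030 ng/mL
Drug rate = 40.9 mL/hr × 2030 ng/mL = 83027 ng/hr
83027 ng/hr ÷ 60 min/hr = 1383.783 ng/min
1383.783 ng/min ÷ 79 kg = 17.51624 ng/kg/min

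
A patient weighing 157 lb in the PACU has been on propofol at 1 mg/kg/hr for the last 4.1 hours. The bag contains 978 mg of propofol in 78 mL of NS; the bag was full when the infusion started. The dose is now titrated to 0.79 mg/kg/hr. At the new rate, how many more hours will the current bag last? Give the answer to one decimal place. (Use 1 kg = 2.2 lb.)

12.2 hours

Initial rate:
Weight = 157 lb ÷ 2.2 lb/kg = 71.36364 kg
Dose = 1 mg/kg/hr × 71.36364 kg = 71.36364 mg/hr
Concentration = 978 mg ÷ 78 mL = 12.53846 mg/mL
Rate = 71.36364 mg/hr ÷ 12.53846 mg/mL = 5.691578 mL/hr
Volume infused so far = 5.691578 mL/hr × 4.1 hr = 23.33547 mL
Volume remaining = 78 − 23.33547 = 54.66453 mL
New rate:
Dose = 0.79 mg/kg/hr × 71.36364 kg = 56.37727 mg/hr
Rate = 56.37727 mg/hr ÷ 12.53846 mg/mL = 4.496347 mL/hr
Time remaining = 54.66453 mL ÷ 4.496347 mL/hr = 12.15754 hr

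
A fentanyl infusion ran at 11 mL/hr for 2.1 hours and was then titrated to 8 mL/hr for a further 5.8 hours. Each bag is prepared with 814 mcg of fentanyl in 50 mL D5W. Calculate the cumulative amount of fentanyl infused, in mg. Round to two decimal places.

Concentration = 814 mcg ÷ 50 mL = 16.28 mcg/mL
Stage 1: 11 mL/hr × 2.1 hr = 23.1 mL → 23.1 mL × 16.28 mcg/mL = 376.068 mcg
Stage 2: 8 mL/hr × 5.8 hr = 46.4 mL → 46.4 mL × 16.28 mcg/mL = 755.392 mcg
Total = 376.068 + 755.392 = 1131.46 mcg = 1.13146 mg

1.13 mg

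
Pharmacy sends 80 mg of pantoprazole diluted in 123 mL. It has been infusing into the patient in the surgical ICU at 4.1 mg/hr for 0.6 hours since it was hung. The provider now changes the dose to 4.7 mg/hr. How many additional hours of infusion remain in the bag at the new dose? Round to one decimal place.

16.5 hours

Initial rate:
Concentration = 80 mg ÷ 123 mL = 0.6504065 mg/mL
Rate = 4.1 mg/hr ÷ 0.6504065 mg/mL = 6.30375 mL/hr
Volume infused so far = 6.30375 mL/hr × 0.6 hr = 3.78225 mL
Volume remaining = 123 − 3.78225 = 119.2177 mL
New rate:
Rate = 4.7 mg/hr ÷ 0.6504065 mg/mL = 7.22625 mL/hr
Time remaining = 119.2177 mL ÷ 7.22625 mL/hr = 16.49787 hr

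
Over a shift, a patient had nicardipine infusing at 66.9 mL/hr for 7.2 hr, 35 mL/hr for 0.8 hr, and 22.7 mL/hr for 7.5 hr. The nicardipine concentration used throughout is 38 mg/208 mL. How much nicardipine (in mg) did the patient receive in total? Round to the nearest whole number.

Concentration = 38 mg ÷ 208 mL = 0.1826923 mg/mL
Stage 1: 66.9 mL/hr × 7.2 hr = 481.68 mL → 481.68 mL × 0.1826923 mg/mL = 87.99923 mg
Stage 2: 35 mL/hr × 0.8 hr = 28 mL → 28 mL × 0.1826923 mg/mL = 5.115385 mg
Stage 3: 22.7 mL/hr × 7.5 hr = 170.25 mL → 170.25 mL × 0.1826923 mg/mL = 31.10337 mg
Total = 87.99923 + 5.115385 + 31.10337 = 124.218 mg

124 mg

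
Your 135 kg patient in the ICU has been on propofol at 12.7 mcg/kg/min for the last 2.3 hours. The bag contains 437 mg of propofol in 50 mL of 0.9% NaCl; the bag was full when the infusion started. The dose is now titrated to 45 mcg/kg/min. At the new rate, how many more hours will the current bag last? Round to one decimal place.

0.5 hours

Initial rate:
Dose = 12.7 mcg/kg/min × 135 kg = 1714.5 mcg/min
1714.5 mcg/min × 60 min/hr = 102870 mcg/hr
Concentration = 437 mg ÷ 50 mL = 8.74 mg/mL = 8740 mcg/mL
Rate = 102870 mcg/hr ÷ 8740 mcg/mL = 11.77002 mL/hr
Volume infused so far = 11.77002 mL/hr × 2.3 hr = 27.07105 mL
Volume remaining = 50 − 27.07105 = 22.92895 mL
New rate:
Dose = 45 mcg/kg/min × 135 kg = 6075 mcg/min
6075 mcg/min × 60 min/hr = 364500 mcg/hr
Rate = 364500 mcg/hr ÷ 8740 mcg/mL = 41.70481 mL/hr
Time remaining = 22.92895 mL ÷ 41.70481 mL/hr = 0.5497915 hr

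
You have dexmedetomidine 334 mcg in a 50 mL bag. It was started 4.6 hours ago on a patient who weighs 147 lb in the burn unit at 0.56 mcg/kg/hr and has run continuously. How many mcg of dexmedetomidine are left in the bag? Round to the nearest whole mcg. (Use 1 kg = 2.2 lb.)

162 mcg

Weight = 147 lb ÷ 2.2 lb/kg = 66.81818 kg
Dose = 0.56 mcg/kg/hr × 66.81818 kg = 37.41818 mcg/hr
Concentration = 334 mcg ÷ 50 mL = 6.68 mcg/mL
Rate = 37.41818 mcg/hr ÷ 6.68 mcg/mL = 5.601524 mL/hr
Volume infused = 5.601524 mL/hr × 4.6 hr = 25.76701 mL
Volume remaining = 50 − 25.76701 = 24.23299 mL
Drug remaining = 24.23299 mL × 6.68 mcg/mL = 161.8764 mcg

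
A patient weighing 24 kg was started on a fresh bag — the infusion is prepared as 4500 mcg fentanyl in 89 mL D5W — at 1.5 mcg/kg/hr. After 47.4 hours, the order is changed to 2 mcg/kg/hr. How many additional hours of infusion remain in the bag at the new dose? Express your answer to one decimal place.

58.2 hours

Initial rate:
Dose = 1.5 mcg/kg/hr × 24 kg = 36 mcg/hr
Concentration = 4500 mcg ÷ 89 mL = 50.5618 mcg/mL
Rate = 36 mcg/hr ÷ 50.5618 mcg/mL = 0.712 mL/hr
Volume infused so far = 0.712 mL/hr × 47.4 hr = 33.7488 mL
Volume remaining = 89 − 33.7488 = 55.2512 mL
New rate:
Dose = 2 mcg/kg/hr × 24 kg = 48 mcg/hr
Rate = 48 mcg/hr ÷ 50.5618 mcg/mL = 0.9493333 mL/hr
Time remaining = 55.2512 mL ÷ 0.9493333 mL/hr = 58.2 hr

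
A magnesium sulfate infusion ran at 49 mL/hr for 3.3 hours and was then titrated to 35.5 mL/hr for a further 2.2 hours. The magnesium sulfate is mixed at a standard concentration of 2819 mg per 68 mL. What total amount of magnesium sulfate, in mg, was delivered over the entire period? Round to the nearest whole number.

Concentration = 2819 mg ÷ 68 mL = 41.45588 mg/mL
Stage 1: 49 mL/hr × 3.3 hr = 161.7 mL → 161.7 mL × 41.45588 mg/mL = 6703.416 mg
Stage 2: 35.5 mL/hr × 2.2 hr = 78.1 mL → 78.1 mL × 41.45588 mg/mL = 3237.704 mg
Total = 6703.416 + 3237.704 = 9941.121 mg

9941 mg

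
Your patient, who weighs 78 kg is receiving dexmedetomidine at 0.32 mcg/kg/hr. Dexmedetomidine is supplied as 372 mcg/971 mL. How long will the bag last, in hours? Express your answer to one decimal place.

Dose = 0.32 mcg/kg/hr × 78 kg = 24.96 mcg/hr
Concentration = 372 mcg ÷ 971 mL = 0.3831102 mcg/mL
Rate = 24.96 mcg/hr ÷ 0.3831102 mcg/mL = 65.15097 mL/hr
Duration = 971 mL ÷ 65.15097 mL/hr = 14.90385 hr

14.9 hours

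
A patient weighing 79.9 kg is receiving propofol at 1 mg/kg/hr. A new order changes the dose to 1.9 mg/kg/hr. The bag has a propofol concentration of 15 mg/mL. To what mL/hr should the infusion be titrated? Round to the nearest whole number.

10 mL/hr

Dose = 1.9 mg/kg/hr × 79.9 kg = 151.81 mg/hr
Rate = 151.81 mg/hr ÷ 15 mg/mL = 10.12067 mL/hr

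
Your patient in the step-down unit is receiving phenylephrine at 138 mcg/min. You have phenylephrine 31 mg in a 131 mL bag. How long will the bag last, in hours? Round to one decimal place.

138 mcg/min × 60 min/hr = 8280 mcg/hr
Concentration = 31 mg ÷ 131 mL = 0.2366412 mg/mL = 236.6412 mcg/mL
Rate = 8280 mcg/hr ÷ 236.6412 mcg/mL = 34.98968 mL/hr
Duration = 131 mL ÷ 34.98968 mL/hr = 3.743961 hr

3.7 hours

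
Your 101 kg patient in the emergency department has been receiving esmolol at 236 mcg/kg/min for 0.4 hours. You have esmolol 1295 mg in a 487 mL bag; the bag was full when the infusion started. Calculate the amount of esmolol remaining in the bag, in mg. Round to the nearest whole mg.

723 mg

Dose = 236 mcg/kg/min × 101 kg = 23836 mcg/min
23836 mcg/min × 60 min/hr = 1430160 mcg/hr
Concentration = 1295 mg ÷ 487 mL = 2.659138 mg/mL = 2659.138 mcg/mL
Rate = 1430160 mcg/hr ÷ 2659.138 mcg/mL = 537.8285 mL/hr
Volume infused = 537.8285 mL/hr × 0.4 hr = 215.1314 mL
Volume remaining = 487 − 215.1314 = 271.8686 mL
Drug remaining = 271.8686 mL × 2659.138 mcg/mL = 722936 mcg = 722.936 mg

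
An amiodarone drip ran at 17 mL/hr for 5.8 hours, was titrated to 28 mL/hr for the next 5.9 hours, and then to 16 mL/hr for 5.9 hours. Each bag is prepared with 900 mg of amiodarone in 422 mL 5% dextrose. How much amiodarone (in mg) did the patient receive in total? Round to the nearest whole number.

764 mg

Concentration = 900 mg ÷ 422 mL = 2.132701 mg/mL
Stage 1: 17 mL/hr × 5.8 hr = 98.6 mL → 98.6 mL × 2.132701 mg/mL = 210.2844 mg
Stage 2: 28 mL/hr × 5.9 hr = 165.2 mL → 165.2 mL × 2.132701 mg/mL = 352.3223 mg
Stage 3: 16 mL/hr × 5.9 hr = 94.4 mL → 94.4 mL × 2.132701 mg/mL = 201.327 mg
Total = 210.2844 + 352.3223 + 201.327 = 763.9336 mg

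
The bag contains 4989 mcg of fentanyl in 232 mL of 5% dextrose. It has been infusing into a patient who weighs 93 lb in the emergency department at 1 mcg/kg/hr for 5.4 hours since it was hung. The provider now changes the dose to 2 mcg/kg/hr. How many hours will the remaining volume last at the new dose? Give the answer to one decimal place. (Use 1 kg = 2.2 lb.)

56.3 hours

Initial rate:
Weight = 93 lb ÷ 2.2 lb/kg = 42.27273 kg
Dose = 1 mcg/kg/hr × 42.27273 kg = 42.27273 mcg/hr
Concentration = 4989 mcg ÷ 232 mL = 21.50431 mcg/mL
Rate = 42.27273 mcg/hr ÷ 21.50431 mcg/mL = 1.965779 mL/hr
Volume infused so far = 1.965779 mL/hr × 5.4 hr = 10.61521 mL
Volume remaining = 232 − 10.61521 = 221.3848 mL
New rate:
Dose = 2 mcg/kg/hr × 42.27273 kg = 84.54545 mcg/hr
Rate = 84.54545 mcg/hr ÷ 21.50431 mcg/mL = 3.931559 mL/hr
Time remaining = 221.3848 mL ÷ 3.931559 mL/hr = 56.30968 hr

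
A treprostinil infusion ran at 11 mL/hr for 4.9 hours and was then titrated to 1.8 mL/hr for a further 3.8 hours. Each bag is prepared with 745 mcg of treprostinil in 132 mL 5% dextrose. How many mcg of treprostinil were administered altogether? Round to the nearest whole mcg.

343 mcg

Concentration = 745 mcg ÷ 132 mL = 5.643939 mcg/mL
Stage 1: 11 mL/hr × 4.9 hr = 53.9 mL → 53.9 mL × 5.643939 mcg/mL = 304.2083 mcg
Stage 2: 1.8 mL/hr × 3.8 hr = 6.84 mL → 6.84 mL × 5.643939 mcg/mL = 38.60455 mcg
Total = 304.2083 + 38.60455 = 342.8129 mcg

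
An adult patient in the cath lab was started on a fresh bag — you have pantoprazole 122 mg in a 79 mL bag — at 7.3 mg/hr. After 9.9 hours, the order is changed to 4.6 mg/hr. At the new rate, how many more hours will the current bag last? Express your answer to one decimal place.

10.8 hours

Initial rate:
Concentration = 122 mg ÷ 79 mL = 1.544304 mg/mL
Rate = 7.3 mg/hr ÷ 1.544304 mg/mL = 4.727049 mL/hr
Volume infused so far = 4.727049 mL/hr × 9.9 hr = 46.79779 mL
Volume remaining = 79 − 46.79779 = 32.20221 mL
New rate:
Rate = 4.6 mg/hr ÷ 1.544304 mg/mL = 2.978689 mL/hr
Time remaining = 32.20221 mL ÷ 2.978689 mL/hr = 10.81087 hr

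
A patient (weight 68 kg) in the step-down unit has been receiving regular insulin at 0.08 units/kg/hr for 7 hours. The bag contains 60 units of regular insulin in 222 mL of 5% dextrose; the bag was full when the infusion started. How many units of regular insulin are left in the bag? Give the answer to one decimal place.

21.9 units

Dose = 0.08 units/kg/hr × 68 kg = 5.44 units/hr
Concentration = 60 units ÷ 222 mL = 0.2702703 units/mL
Rate = 5.44 units/hr ÷ 0.2702703 units/mL = 20.128 mL/hr
Volume infused = 20.128 mL/hr × 7 hr = 140.896 mL
Volume remaining = 222 − 140.896 = 81.104 mL
Drug remaining = 81.104 mL × 0.2702703 units/mL = 21.92 units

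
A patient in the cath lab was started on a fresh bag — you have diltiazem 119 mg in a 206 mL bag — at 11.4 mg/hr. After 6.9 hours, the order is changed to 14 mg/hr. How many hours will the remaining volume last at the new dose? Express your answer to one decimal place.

2.9 hours

Initial rate:
Concentration = 119 mg ÷ 206 mL = 0.5776699 mg/mL
Rate = 11.4 mg/hr ÷ 0.5776699 mg/mL = 19.73445 mL/hr
Volume infused so far = 19.73445 mL/hr × 6.9 hr = 136.1677 mL
Volume remaining = 206 − 136.1677 = 69.83227 mL
New rate:
Rate = 14 mg/hr ÷ 0.5776699 mg/mL = 24.23529 mL/hr
Time remaining = 69.83227 mL ÷ 24.23529 mL/hr = 2.881429 hr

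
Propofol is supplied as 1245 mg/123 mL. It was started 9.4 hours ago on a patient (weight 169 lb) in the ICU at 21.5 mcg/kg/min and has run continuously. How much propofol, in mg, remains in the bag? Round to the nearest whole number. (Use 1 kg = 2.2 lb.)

Weight = 169 lb ÷ 2.2 lb/kg = 76.81818 kg
Dose = 21.5 mcg/kg/min × 76.81818 kg = 1651.591 mcg/min
1651.591 mcg/min × 60 min/hr = 99095.45 mcg/hr
Concentration = 1245 mg ÷ 123 mL = 10.12195 mg/mL = 10121.95 mcg/mL
Rate = 99095.45 mcg/hr ÷ 10121.95 mcg/mL = 9.790153 mL/hr
Volume infused = 9.790153 mL/hr × 9.4 hr = 92.02744 mL
Volume remaining = 123 − 92.02744 = 30.97256 mL
Drug remaining = 30.97256 mL × 10121.95 mcg/mL = 313502.7 mcg = 313.5027 mg

314 mg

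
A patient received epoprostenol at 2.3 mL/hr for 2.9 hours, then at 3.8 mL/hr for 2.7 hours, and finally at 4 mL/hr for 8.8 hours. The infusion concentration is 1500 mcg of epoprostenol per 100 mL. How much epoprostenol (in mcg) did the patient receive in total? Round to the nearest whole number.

782 mcg

Concentration = 1500 mcg ÷ 100 mL = 15 mcg/mL
Stage 1: 2.3 mL/hr × 2.9 hr = 6.67 mL → 6.67 mL × 15 mcg/mL = 100.05 mcg
Stage 2: 3.8 mL/hr × 2.7 hr = 10.26 mL → 10.26 mL × 15 mcg/mL = 153.9 mcg
Stage 3: 4 mL/hr × 8.8 hr = 35.2 mL → 35.2 mL × 15 mcg/mL = 528 mcg
Total = 100.05 + 153.9 + 528 = 781.95 mcg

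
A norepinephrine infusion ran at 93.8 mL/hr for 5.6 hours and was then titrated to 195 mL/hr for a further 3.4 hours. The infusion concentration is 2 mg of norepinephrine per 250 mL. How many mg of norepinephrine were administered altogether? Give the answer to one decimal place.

9.5 mg

Concentration = 2 mg ÷ 250 mL = 0.008 mg/mL
Stage 1: 93.8 mL/hr × 5.6 hr = 525.28 mL → 525.28 mL × 0.008 mg/mL = 4.20224 mg
Stage 2: 195 mL/hr × 3.4 hr = 663 mL → 663 mL × 0.008 mg/mL = 5.304 mg
Total = 4.20224 + 5.304 = 9.50624 mg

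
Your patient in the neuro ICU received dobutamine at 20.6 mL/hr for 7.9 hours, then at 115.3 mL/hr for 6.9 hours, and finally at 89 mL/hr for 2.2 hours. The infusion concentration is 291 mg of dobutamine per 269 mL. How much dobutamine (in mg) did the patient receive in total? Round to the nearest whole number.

1248 mg

Concentration = 291 mg ÷ 269 mL = 1.081784 mg/mL
Stage 1: 20.6 mL/hr × 7.9 hr = 162.74 mL → 162.74 mL × 1.081784 mg/mL = 176.0496 mg
Stage 2: 115.3 mL/hr × 6.9 hr = 795.57 mL → 795.57 mL × 1.081784 mg/mL = 860.6352 mg
Stage 3: 89 mL/hr × 2.2 hr = 195.8 mL → 195.8 mL × 1.081784 mg/mL = 211.8134 mg
Total = 176.0496 + 860.6352 + 211.8134 = 1248.498 mg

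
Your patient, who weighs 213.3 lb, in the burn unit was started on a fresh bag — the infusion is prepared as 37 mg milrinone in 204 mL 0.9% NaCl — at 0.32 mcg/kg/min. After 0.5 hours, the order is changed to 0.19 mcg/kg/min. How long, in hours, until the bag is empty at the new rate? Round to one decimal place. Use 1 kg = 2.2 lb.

32.6 hours

Initial rate:
Weight = 213.3 lb ÷ 2.2 lb/kg = 96.95455 kg
Dose = 0.32 mcg/kg/min × 96.95455 kg = 31.02545 mcg/min
31.02545 mcg/min × 60 min/hr = 1861.527 mcg/hr
Concentration = 37 mg ÷ 204 mL = 0.1813725 mg/mL = 181.3725 mcg/mL
Rate = 1861.527 mcg/hr ÷ 181.3725 mcg/mL = 10.26356 mL/hr
Volume infused so far = 10.26356 mL/hr × 0.5 hr = 5.131778 mL
Volume remaining = 204 − 5.131778 = 198.8682 mL
New rate:
Dose = 0.19 mcg/kg/min × 96.95455 kg = 18.42136 mcg/min
18.42136 mcg/min × 60 min/hr = 1105.282 mcg/hr
Rate = 1105.282 mcg/hr ÷ 181.3725 mcg/mL = 6.093986 mL/hr
Time remaining = 198.8682 mL ÷ 6.093986 mL/hr = 32.63352 hr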